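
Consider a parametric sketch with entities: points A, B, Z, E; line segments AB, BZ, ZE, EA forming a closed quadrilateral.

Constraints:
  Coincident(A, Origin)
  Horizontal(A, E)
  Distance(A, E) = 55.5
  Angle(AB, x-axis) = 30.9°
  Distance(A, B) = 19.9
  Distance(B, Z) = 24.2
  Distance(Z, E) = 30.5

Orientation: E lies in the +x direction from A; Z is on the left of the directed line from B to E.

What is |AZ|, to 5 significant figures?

44.070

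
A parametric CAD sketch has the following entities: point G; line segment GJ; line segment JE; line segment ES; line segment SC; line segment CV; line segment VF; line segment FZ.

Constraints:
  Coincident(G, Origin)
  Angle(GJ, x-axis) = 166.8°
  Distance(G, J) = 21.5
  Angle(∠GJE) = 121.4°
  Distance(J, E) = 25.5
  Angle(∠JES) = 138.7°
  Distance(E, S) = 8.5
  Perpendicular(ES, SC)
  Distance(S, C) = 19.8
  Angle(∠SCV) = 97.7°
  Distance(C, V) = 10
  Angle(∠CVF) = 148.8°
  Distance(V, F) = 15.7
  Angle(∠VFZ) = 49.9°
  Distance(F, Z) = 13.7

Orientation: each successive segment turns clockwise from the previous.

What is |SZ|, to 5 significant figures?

14.903

∠CVF = 148.8° gives VF at -136.60° from the x-axis; with |VF| = 15.7, F = (-21.412, 8.7558). ∠VFZ = 49.9° gives FZ at 93.300° from the x-axis; with |FZ| = 13.7, Z = (-22.201, 22.433). Then |SZ| = |Z − S| = 14.903.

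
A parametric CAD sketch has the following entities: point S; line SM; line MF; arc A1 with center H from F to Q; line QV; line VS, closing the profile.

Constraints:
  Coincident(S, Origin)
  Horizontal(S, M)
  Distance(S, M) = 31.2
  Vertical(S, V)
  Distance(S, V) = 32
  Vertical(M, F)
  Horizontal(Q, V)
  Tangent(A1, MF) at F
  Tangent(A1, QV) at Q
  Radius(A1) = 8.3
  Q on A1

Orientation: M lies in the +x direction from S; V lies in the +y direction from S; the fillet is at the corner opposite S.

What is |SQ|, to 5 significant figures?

39.350

S is at the origin; SM is horizontal with |SM| = 31.2 and M on the +x side, so M = (31.200, 0.0000). S and V share the same x with |SV| = 32.0 and V on the +y side, so V = (0.0000, 32.000). The virtual corner opposite S is at (31.200, 32.000). A1 meets MF tangentially, so HF is at right angles to MF and tangency of A1 to QV means the radius HQ is perpendicular to QV, with radius 8.3, so the center H sits 8.3 in from both sides at H = (22.900, 23.700). That places the tangent points at F = (31.200, 23.700) on MF and Q = (22.900, 32.000) on QV. Then |SQ| = |Q − S| = 39.350.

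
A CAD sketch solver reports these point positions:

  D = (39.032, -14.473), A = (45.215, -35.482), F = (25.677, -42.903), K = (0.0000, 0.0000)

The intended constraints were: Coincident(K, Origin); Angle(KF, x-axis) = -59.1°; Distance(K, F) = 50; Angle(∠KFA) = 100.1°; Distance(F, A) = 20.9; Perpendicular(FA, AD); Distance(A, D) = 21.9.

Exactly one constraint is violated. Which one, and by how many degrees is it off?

Perpendicular(FA, AD) — off by 4.40°.

K = (0.00, 0.00) ✓; KF at -59.10° ✓; |KF| = 50.00 ✓; ∠KFA = 100.1° ✓; |FA| = 20.90 ✓; ∠(FA, AD) = 85.60° ✗; |AD| = 21.90 ✓.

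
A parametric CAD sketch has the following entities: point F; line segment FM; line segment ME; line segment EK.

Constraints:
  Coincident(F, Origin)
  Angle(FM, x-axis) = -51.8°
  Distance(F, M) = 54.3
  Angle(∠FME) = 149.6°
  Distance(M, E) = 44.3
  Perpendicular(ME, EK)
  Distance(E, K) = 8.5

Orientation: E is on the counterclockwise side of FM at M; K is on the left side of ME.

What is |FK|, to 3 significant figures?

93.1

F is at the origin; FM runs at -51.8° with length 54.3, so M = 54.3·(cos -51.8°, sin -51.8°) = (33.6, -42.7). ∠FME = 149.6°, so ME runs at -51.8° + (180° − 149.6°) = -21.4° from the x-axis; with |ME| = 44.3, E = M + 44.3·(cos -21.4°, sin -21.4°) = (74.8, -58.8). The perpendicularity gives EK at right angles to ME; with |EK| = 8.5 on the left of ME, K = E + 8.5·(0.365, 0.931) = (77.9, -50.9). Then |FK| = |K − F| = 93.1.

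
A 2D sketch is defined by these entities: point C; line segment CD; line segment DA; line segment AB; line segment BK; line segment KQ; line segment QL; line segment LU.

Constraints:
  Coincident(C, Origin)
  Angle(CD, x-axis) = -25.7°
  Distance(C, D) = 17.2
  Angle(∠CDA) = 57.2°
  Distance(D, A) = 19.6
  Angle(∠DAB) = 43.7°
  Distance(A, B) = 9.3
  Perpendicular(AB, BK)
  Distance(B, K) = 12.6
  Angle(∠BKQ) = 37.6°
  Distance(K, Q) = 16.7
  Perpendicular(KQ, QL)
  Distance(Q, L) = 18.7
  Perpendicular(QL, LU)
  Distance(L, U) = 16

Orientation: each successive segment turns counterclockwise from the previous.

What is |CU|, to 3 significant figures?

7.43

C is at the origin; CD runs at -25.7° with length 17.2, so D = (15.5, -7.46). ∠CDA = 57.2° gives DA at 97.1° from the x-axis; with |DA| = 19.6, A = (13.1, 12.0). ∠DAB = 43.7° gives AB at -127° from the x-axis; with |AB| = 9.3, B = (7.53, 4.52). The perpendicularity gives BK at right angles to AB, so BK runs at -36.6°; with |BK| = 12.6, K = (17.6, -2.99). ∠BKQ = 37.6° gives KQ at 106° from the x-axis; with |KQ| = 16.7, Q = (13.1, 13.1). The perpendicularity gives QL at right angles to KQ, so QL runs at -164°; with |QL| = 18.7, L = (-4.89, 7.99). QL is perpendicular to LU, so LU runs at -74.2°; with |LU| = 16.0, U = (-0.538, -7.41). Then |CU| = |U − C| = 7.43.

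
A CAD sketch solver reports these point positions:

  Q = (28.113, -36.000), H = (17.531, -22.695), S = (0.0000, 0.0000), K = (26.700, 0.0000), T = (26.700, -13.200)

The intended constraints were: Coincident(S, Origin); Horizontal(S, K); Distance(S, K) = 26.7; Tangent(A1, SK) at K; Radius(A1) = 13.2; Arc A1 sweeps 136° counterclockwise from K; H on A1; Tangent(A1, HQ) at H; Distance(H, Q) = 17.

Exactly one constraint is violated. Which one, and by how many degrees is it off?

Tangent(A1, HQ) at H — off by 7.50°.

S = (0.00, 0.00) ✓; S.y = 0.00, K.y = 0.00 ✓; |SK| = 26.70 ✓; ∠(TK, KS) = 90.00° ✓; |TK| = 13.20 ✓; bearing(T→H) − bearing(T→K) = 136.0° ✓; |TH| = 13.20 ✓; ∠(TH, HQ) = 97.50° ✗; |HQ| = 17.00 ✓.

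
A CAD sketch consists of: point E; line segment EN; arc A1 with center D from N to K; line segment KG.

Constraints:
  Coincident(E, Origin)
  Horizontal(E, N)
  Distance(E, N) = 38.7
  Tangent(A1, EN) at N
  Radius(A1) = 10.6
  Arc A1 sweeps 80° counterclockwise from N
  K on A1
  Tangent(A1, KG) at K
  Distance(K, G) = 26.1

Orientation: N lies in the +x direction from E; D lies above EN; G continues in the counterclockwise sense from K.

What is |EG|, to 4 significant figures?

63.78

On A1, N sits at bearing -90° from D; an 80° counterclockwise sweep puts K at bearing -10°, so K = D + 10.6·(cos -10°, sin -10°) = (49.14, 8.759). Since A1 is tangent to KG there, DK ⟂ KG, so KG runs along (−sin -10°, cos -10°); with |KG| = 26.1, G = (53.67, 34.46). Then |EG| = |G − E| = 63.78.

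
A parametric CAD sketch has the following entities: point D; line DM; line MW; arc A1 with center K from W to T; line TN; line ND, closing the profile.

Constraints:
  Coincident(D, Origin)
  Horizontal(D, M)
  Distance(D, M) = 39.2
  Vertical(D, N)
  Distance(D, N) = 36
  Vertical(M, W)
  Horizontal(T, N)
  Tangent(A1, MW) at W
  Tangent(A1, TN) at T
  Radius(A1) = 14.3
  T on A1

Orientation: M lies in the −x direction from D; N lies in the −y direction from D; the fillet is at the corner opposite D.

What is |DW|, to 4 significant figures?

44.81

D is at the origin; DM is horizontal with |DM| = 39.2 and M on the −x side, so M = (-39.20, 0.000). DN is vertical with |DN| = 36.0 and N on the −y side, so N = (0.000, -36.00). The virtual corner opposite D is at (-39.20, -36.00). Since A1 is tangent to MW there, KW ⟂ MW and tangency of A1 to TN means the radius KT is perpendicular to TN, with radius 14.3, so the center K sits 14.3 in from both sides at K = (-24.90, -21.70). That places the tangent points at W = (-39.20, -21.70) on MW and T = (-24.90, -36.00) on TN. Then |DW| = |W − D| = 44.81.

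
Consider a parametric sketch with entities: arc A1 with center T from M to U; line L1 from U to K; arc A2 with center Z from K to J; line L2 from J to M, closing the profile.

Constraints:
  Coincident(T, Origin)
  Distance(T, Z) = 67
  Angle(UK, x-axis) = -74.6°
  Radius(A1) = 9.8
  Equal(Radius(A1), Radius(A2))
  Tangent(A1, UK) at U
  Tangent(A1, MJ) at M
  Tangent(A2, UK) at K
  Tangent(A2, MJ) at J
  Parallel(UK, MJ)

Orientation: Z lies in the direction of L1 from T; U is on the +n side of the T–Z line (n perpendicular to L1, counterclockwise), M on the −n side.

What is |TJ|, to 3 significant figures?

67.7

The slot axis is L1's direction at -74.6°, so u = (cos -74.6°, sin -74.6°) = (0.266, -0.964) and n = (−sin -74.6°, cos -74.6°) = (0.964, 0.266). T is at the origin and Z lies 67.0 along u from T, so Z = 67.0·u = (17.8, -64.6). Tangency of A1 to both parallel lines with radius 9.8 puts U and M at T ± 9.8·n: U = (9.45, 2.60), M = (-9.45, -2.60). Equal radii place K and J the same way about Z: K = Z + 9.8·n = (27.2, -62.0), J = Z − 9.8·n = (8.34, -67.2). Then |TJ| = |J − T| = 67.7.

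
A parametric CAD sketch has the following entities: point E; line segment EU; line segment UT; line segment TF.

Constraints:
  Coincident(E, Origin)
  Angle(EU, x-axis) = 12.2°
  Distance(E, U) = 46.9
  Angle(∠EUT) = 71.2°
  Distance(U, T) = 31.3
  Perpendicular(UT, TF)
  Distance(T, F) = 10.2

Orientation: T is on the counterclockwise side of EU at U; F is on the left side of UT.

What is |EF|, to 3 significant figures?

37.8

E is at the origin; EU runs at 12.2° with length 46.9, so U = 46.9·(cos 12.2°, sin 12.2°) = (45.8, 9.91). ∠EUT = 71.2°, so UT runs at 12.2° + (180° − 71.2°) = 121° from the x-axis; with |UT| = 31.3, T = U + 31.3·(cos 121°, sin 121°) = (29.7, 36.7). UT is perpendicular to TF; with |TF| = 10.2 on the left of UT, F = T + 10.2·(-0.857, -0.515) = (21.0, 31.5). Then |EF| = |F − E| = 37.8.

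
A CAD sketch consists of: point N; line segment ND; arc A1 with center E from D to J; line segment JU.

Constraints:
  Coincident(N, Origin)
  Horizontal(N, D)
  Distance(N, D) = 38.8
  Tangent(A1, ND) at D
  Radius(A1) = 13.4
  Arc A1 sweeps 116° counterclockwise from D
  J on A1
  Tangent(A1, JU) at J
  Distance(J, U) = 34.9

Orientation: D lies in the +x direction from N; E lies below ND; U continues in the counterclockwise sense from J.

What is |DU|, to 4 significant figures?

50.75

On A1, D sits at bearing 90° from E; a 116° counterclockwise sweep puts J at bearing 206°, so J = E + 13.4·(cos 206°, sin 206°) = (26.76, -19.27). A1 meets JU tangentially, so EJ is at right angles to JU, so JU runs along (−sin 206°, cos 206°); with |JU| = 34.9, U = (42.06, -50.64). Then |DU| = |U − D| = 50.75.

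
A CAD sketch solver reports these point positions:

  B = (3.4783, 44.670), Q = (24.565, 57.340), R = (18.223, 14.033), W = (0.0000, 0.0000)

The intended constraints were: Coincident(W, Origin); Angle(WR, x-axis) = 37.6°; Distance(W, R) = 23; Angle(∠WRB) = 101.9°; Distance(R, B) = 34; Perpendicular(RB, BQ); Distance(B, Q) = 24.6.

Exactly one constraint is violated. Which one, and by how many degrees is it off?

Perpendicular(RB, BQ) — off by 5.30°.

W = (0.00, 0.00) ✓; WR at 37.60° ✓; |WR| = 23.00 ✓; ∠WRB = 101.9° ✓; |RB| = 34.00 ✓; ∠(RB, BQ) = 84.70° ✗; |BQ| = 24.60 ✓.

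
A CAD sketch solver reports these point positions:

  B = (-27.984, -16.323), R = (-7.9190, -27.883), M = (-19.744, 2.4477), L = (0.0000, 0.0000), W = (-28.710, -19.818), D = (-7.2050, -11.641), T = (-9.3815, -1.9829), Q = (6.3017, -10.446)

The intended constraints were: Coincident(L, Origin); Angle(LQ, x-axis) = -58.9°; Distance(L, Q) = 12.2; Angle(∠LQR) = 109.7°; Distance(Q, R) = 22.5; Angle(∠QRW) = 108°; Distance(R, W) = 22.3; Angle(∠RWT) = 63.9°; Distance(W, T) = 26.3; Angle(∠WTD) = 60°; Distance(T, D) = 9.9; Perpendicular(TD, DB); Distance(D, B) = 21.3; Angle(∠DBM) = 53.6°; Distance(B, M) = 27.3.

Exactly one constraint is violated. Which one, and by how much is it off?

Distance(B, M) = 27.3 — off by 6.80.

L = (0.00, 0.00) ✓; LQ at -58.90° ✓; |LQ| = 12.20 ✓; ∠LQR = 109.7° ✓; |QR| = 22.50 ✓; ∠QRW = 108.0° ✓; |RW| = 22.30 ✓; ∠RWT = 63.90° ✓; |WT| = 26.30 ✓; ∠WTD = 60.00° ✓; |TD| = 9.900 ✓; ∠(TD, DB) = 90.00° ✓; |DB| = 21.30 ✓; ∠DBM = 53.60° ✓; |BM| = 20.50 ✗.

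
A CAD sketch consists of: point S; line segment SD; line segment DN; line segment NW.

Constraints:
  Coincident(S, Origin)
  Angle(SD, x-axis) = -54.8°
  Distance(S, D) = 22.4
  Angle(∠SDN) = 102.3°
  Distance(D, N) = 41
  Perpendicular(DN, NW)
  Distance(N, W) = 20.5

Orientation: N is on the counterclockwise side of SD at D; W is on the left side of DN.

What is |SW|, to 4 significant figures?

45.79

S is at the origin; SD runs at -54.8° with length 22.4, so D = 22.4·(cos -54.8°, sin -54.8°) = (12.91, -18.30). ∠SDN = 102.3°, so DN runs at -54.8° + (180° − 102.3°) = 22.90° from the x-axis; with |DN| = 41.0, N = D + 41.0·(cos 22.90°, sin 22.90°) = (50.68, -2.350). DN is perpendicular to NW; with |NW| = 20.5 on the left of DN, W = N + 20.5·(-0.3891, 0.9212) = (42.70, 16.53). Then |SW| = |W − S| = 45.79.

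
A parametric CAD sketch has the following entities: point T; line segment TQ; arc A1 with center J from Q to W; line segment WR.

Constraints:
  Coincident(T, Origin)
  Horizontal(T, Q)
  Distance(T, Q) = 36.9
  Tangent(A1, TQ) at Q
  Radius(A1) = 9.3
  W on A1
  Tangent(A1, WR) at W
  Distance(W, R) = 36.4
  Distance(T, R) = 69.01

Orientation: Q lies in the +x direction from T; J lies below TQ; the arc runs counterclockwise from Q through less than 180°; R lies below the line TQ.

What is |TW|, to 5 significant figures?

33.754

T is at the origin; TQ is horizontal with |TQ| = 36.9 and Q on the +x side, so Q = (36.900, 0.0000). The tangent condition forces JQ to be normal to TQ, so J = Q + (0, -9.3) = (36.900, -9.3000). Since JW ⟂ WR (tangency), |JR| = √(9.3² + 36.4²) = 37.569 regardless of where W sits on A1. So R lies on both circle(T, 69.01) and circle(J, 37.569); the below-TQ intersection is R = (54.290, -42.602). W is the foot of the tangent from R: W = (29.979, -15.512).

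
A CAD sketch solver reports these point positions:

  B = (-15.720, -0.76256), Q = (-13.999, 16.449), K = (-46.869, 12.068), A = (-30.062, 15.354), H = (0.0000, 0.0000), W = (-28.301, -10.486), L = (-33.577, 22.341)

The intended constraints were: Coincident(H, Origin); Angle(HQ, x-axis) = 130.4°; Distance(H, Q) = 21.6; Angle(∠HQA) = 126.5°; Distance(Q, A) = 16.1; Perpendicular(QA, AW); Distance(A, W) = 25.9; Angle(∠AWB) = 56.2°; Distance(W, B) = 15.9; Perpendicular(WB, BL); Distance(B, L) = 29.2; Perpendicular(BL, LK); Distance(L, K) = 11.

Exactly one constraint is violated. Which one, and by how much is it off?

Distance(L, K) = 11 — off by 5.80.

H = (0.00, 0.00) ✓; HQ at 130.4° ✓; |HQ| = 21.60 ✓; ∠HQA = 126.5° ✓; |QA| = 16.10 ✓; ∠(QA, AW) = 90.00° ✓; |AW| = 25.90 ✓; ∠AWB = 56.20° ✓; |WB| = 15.90 ✓; ∠(WB, BL) = 90.00° ✓; |BL| = 29.20 ✓; ∠(BL, LK) = 90.00° ✓; |LK| = 16.80 ✗.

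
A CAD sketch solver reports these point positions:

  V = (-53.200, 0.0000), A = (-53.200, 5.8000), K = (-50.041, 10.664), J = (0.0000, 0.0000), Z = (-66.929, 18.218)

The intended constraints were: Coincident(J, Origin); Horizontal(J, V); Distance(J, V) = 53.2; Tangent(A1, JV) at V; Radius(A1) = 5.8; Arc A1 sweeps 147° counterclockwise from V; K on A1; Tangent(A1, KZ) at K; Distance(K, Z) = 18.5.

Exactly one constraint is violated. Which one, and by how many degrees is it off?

Tangent(A1, KZ) at K — off by 8.90°.

J = (0.00, 0.00) ✓; J.y = 0.00, V.y = 0.00 ✓; |JV| = 53.20 ✓; ∠(AV, VJ) = 90.00° ✓; |AV| = 5.800 ✓; bearing(A→K) − bearing(A→V) = 147.0° ✓; |AK| = 5.800 ✓; ∠(AK, KZ) = 81.10° ✗; |KZ| = 18.50 ✓.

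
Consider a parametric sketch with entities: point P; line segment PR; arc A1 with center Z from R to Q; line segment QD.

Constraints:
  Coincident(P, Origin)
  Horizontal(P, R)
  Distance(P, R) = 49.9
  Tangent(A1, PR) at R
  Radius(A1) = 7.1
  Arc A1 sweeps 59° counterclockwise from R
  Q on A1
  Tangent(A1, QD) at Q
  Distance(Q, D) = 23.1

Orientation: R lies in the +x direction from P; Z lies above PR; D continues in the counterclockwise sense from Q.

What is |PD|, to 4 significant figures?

71.75

P is at the origin; PR is horizontal with |PR| = 49.9 and R on the +x side, so R = (49.90, 0.000). Since A1 is tangent to PR there, ZR ⟂ PR, so Z = R + (0, 7.1) = (49.90, 7.100). On A1, R sits at bearing -90° from Z; a 59° counterclockwise sweep puts Q at bearing -31°, so Q = Z + 7.1·(cos -31°, sin -31°) = (55.99, 3.443). Since A1 is tangent to QD there, ZQ ⟂ QD, so QD runs along (−sin -31°, cos -31°); with |QD| = 23.1, D = (67.88, 23.24). Then |PD| = |D − P| = 71.75.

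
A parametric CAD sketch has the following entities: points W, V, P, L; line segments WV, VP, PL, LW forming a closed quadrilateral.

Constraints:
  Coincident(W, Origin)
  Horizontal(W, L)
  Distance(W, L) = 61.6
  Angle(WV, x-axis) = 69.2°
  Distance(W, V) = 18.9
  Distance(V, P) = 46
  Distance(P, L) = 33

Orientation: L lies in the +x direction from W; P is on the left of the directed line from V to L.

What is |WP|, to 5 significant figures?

59.496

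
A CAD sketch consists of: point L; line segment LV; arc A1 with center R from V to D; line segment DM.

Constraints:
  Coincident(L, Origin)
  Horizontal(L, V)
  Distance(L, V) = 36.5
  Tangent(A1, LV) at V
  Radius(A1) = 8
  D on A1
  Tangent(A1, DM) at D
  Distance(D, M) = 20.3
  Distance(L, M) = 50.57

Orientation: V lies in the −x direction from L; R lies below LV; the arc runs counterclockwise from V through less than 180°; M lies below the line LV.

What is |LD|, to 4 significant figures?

45.36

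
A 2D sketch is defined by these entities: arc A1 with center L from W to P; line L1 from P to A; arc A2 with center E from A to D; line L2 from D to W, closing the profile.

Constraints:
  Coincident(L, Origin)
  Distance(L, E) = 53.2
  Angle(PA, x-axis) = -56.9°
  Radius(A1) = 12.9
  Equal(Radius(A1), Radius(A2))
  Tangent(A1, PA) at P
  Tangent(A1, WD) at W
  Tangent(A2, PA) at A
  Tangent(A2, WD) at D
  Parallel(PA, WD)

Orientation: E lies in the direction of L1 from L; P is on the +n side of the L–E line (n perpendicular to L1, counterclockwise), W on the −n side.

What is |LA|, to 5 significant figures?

54.742

The slot axis is L1's direction at -56.9°, so u = (cos -56.9°, sin -56.9°) = (0.54610, -0.83772) and n = (−sin -56.9°, cos -56.9°) = (0.83772, 0.54610). L is at the origin and E lies 53.2 along u from L, so E = 53.2·u = (29.053, -44.567). Tangency of A1 to both parallel lines with radius 12.9 puts P and W at L ± 12.9·n: P = (10.807, 7.0447), W = (-10.807, -7.0447). Equal radii place A and D the same way about E: A = E + 12.9·n = (39.859, -37.522), D = E − 12.9·n = (18.246, -51.611). Then |LA| = |A − L| = 54.742.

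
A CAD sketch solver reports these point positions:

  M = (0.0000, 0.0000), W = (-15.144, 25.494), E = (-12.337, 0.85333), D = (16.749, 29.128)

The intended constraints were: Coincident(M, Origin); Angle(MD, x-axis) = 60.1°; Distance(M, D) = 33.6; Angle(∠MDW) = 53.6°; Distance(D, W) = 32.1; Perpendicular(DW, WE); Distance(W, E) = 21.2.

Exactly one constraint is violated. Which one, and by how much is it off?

Distance(W, E) = 21.2 — off by 3.60.

M = (0.00, 0.00) ✓; MD at 60.10° ✓; |MD| = 33.60 ✓; ∠MDW = 53.60° ✓; |DW| = 32.10 ✓; ∠(DW, WE) = 90.00° ✓; |WE| = 24.80 ✗.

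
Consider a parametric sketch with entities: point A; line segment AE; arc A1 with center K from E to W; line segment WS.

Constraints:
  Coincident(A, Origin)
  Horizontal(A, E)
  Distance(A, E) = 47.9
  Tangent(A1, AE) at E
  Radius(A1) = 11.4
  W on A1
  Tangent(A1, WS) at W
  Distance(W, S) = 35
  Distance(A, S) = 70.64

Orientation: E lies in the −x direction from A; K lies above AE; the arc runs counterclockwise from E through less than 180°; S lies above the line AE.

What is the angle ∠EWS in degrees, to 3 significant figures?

123°

A is at the origin; A and E share the same y with |AE| = 47.9 and E on the −x side, so E = (-47.9, 0.00). Since A1 is tangent to AE there, KE ⟂ AE, so K = E + (0, 11.4) = (-47.9, 11.4). Since KW ⟂ WS (tangency), |KS| = √(11.4² + 35.0²) = 36.8 regardless of where W sits on A1. So S lies on both circle(A, 70.64) and circle(K, 36.8); the above-AE intersection is S = (-51.8, 48.0). W is the foot of the tangent from S: W = (-37.5, 16.1).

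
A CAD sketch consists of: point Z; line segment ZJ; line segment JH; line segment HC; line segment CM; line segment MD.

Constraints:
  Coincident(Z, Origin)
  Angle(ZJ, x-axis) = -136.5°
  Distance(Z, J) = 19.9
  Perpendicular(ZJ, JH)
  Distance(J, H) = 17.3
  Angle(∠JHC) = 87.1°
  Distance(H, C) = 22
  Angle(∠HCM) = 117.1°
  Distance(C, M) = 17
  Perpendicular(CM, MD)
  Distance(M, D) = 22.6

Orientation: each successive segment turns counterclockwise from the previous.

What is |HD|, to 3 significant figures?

27.2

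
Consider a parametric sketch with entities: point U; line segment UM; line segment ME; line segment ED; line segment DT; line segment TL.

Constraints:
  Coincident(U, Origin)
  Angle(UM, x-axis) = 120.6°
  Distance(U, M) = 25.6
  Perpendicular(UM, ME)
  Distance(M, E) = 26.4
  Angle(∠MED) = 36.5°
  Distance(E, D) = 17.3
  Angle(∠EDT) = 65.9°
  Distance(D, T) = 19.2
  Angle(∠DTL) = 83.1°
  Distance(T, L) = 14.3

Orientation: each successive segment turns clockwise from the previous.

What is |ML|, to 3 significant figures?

24.7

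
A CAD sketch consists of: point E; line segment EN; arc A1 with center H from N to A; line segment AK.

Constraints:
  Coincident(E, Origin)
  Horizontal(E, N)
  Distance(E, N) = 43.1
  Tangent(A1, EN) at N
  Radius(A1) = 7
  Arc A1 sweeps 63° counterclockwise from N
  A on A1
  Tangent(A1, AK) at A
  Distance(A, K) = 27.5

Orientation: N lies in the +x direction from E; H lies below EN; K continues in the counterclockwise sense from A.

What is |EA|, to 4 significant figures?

37.06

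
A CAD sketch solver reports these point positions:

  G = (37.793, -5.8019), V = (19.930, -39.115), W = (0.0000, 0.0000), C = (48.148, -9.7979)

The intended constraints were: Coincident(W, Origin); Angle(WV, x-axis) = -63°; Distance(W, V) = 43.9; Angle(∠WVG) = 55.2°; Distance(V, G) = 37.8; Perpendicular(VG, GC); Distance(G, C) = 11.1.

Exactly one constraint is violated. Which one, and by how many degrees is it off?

Perpendicular(VG, GC) — off by 7.10°.

W = (0.00, 0.00) ✓; WV at -63.00° ✓; |WV| = 43.90 ✓; ∠WVG = 55.20° ✓; |VG| = 37.80 ✓; ∠(VG, GC) = 82.90° ✗; |GC| = 11.10 ✓.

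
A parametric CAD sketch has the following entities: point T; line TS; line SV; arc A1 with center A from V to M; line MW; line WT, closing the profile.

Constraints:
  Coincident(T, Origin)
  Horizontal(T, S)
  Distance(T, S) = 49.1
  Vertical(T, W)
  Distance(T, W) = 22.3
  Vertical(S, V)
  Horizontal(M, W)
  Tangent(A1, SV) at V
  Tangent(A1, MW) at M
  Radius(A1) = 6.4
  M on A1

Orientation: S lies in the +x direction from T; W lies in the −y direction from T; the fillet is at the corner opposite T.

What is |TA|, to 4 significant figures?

45.56

T is at the origin; TS is horizontal with |TS| = 49.1 and S on the +x side, so S = (49.10, 0.000). TW is vertical with |TW| = 22.3 and W on the −y side, so W = (0.000, -22.30). The virtual corner opposite T is at (49.10, -22.30). A1 meets SV tangentially, so AV is at right angles to SV and since A1 is tangent to MW there, AM ⟂ MW, with radius 6.4, so the center A sits 6.4 in from both sides at A = (42.70, -15.90). Then |TA| = |A − T| = 45.56.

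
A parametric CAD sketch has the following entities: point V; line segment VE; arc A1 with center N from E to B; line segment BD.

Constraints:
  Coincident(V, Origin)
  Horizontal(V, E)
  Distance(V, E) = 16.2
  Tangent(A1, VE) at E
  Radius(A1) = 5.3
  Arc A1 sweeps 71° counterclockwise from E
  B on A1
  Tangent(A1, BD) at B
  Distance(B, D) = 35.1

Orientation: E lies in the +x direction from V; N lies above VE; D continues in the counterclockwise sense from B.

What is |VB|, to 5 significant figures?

21.510

A1 meets VE tangentially, so NE is at right angles to VE, so N = E + (0, 5.3) = (16.200, 5.3000). On A1, E sits at bearing -90° from N; a 71° counterclockwise sweep puts B at bearing -19°, so B = N + 5.3·(cos -19°, sin -19°) = (21.211, 3.5745). Then |VB| = |B − V| = 21.510.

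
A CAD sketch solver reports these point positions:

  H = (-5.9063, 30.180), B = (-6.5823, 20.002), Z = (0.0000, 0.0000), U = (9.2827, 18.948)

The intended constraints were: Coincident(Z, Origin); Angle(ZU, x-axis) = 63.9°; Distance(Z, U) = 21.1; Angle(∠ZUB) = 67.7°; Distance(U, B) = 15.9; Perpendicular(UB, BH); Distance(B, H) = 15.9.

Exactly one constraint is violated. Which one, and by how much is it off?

Distance(B, H) = 15.9 — off by 5.70.

Z = (0.00, 0.00) ✓; ZU at 63.90° ✓; |ZU| = 21.10 ✓; ∠ZUB = 67.70° ✓; |UB| = 15.90 ✓; ∠(UB, BH) = 90.00° ✓; |BH| = 10.20 ✗.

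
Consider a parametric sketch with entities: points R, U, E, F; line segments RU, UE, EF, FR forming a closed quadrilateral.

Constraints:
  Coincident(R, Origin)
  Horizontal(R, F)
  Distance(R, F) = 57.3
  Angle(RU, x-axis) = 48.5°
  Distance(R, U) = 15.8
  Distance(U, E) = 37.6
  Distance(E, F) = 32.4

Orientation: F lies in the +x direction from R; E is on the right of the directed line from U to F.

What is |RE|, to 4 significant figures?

36.89

Checks: |UE| = 37.60 ✓; |EF| = 32.40 ✓.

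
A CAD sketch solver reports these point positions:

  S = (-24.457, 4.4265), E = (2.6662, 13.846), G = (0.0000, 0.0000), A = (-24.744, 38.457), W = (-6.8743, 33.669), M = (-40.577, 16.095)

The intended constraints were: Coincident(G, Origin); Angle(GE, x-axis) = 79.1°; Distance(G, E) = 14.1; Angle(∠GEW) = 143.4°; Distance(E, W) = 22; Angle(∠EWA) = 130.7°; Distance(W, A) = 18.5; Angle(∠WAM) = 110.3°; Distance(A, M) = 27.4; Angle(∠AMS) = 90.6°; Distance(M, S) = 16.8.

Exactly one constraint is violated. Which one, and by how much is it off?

Distance(M, S) = 16.8 — off by 3.10.

G = (0.00, 0.00) ✓; GE at 79.10° ✓; |GE| = 14.10 ✓; ∠GEW = 143.4° ✓; |EW| = 22.00 ✓; ∠EWA = 130.7° ✓; |WA| = 18.50 ✓; ∠WAM = 110.3° ✓; |AM| = 27.40 ✓; ∠AMS = 90.60° ✓; |MS| = 19.90 ✗.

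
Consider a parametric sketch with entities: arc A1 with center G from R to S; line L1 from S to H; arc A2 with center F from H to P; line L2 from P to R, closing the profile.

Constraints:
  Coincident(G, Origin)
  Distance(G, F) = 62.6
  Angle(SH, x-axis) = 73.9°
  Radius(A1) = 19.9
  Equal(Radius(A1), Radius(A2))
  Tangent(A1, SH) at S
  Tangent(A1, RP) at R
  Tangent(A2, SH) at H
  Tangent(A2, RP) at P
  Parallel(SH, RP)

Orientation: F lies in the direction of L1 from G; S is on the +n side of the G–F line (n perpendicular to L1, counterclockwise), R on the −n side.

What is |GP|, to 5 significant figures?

65.687

The slot axis is L1's direction at 73.9°, so u = (cos 73.9°, sin 73.9°) = (0.27731, 0.96078) and n = (−sin 73.9°, cos 73.9°) = (-0.96078, 0.27731). G is at the origin and F lies 62.6 along u from G, so F = 62.6·u = (17.360, 60.145). Tangency of A1 to both parallel lines with radius 19.9 puts S and R at G ± 19.9·n: S = (-19.120, 5.5186), R = (19.120, -5.5186). Equal radii place H and P the same way about F: H = F + 19.9·n = (-1.7596, 65.663), P = F − 19.9·n = (36.479, 54.626). Then |GP| = |P − G| = 65.687.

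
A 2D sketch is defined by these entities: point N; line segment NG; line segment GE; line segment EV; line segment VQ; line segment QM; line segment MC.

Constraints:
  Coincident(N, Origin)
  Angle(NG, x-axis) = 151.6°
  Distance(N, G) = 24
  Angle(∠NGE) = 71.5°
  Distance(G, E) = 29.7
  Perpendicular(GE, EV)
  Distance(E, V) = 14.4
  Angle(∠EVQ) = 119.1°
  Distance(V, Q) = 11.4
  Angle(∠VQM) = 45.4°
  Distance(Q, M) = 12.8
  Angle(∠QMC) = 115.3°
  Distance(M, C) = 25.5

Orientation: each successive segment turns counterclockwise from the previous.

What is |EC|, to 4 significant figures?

18.87

N is at the origin; NG runs at 151.6° with length 24.0, so G = (-21.11, 11.41). ∠NGE = 71.5° gives GE at -99.90° from the x-axis; with |GE| = 29.7, E = (-26.22, -17.84). The perpendicularity gives EV at right angles to GE, so EV runs at -9.900°; with |EV| = 14.4, V = (-12.03, -20.32). ∠EVQ = 119.1° gives VQ at 51.00° from the x-axis; with |VQ| = 11.4, Q = (-4.858, -11.46). ∠VQM = 45.4° gives QM at -174.4° from the x-axis; with |QM| = 12.8, M = (-17.60, -12.71). ∠QMC = 115.3° gives MC at -109.7° from the x-axis; with |MC| = 25.5, C = (-26.19, -36.72). Then |EC| = |C − E| = 18.87.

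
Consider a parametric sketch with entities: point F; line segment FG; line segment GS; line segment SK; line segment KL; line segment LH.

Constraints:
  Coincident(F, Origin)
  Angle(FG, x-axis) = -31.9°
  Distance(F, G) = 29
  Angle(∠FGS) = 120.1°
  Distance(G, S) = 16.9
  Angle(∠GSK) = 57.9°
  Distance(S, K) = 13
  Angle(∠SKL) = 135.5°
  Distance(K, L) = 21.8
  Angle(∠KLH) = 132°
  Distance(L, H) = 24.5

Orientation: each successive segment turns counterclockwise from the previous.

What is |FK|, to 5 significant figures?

28.287

F is at the origin; FG runs at -31.9° with length 29.0, so G = (24.620, -15.325). ∠FGS = 120.1° gives GS at 28.000° from the x-axis; with |GS| = 16.9, S = (39.542, -7.3906). ∠GSK = 57.9° gives SK at 150.10° from the x-axis; with |SK| = 13.0, K = (28.272, -0.91030). Then |FK| = |K − F| = 28.287.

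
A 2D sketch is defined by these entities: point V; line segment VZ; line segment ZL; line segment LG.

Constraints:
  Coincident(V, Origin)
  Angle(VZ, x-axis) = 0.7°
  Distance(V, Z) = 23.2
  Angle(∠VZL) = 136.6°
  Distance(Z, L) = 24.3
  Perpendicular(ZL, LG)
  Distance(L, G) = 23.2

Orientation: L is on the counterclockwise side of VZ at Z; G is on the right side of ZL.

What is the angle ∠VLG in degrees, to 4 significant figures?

111.2°

V is at the origin; VZ runs at 0.7° with length 23.2, so Z = 23.2·(cos 0.7°, sin 0.7°) = (23.20, 0.2834). ∠VZL = 136.6°, so ZL runs at 0.7° + (180° − 136.6°) = 44.10° from the x-axis; with |ZL| = 24.3, L = Z + 24.3·(cos 44.10°, sin 44.10°) = (40.65, 17.19). ZL ⟂ LG; with |LG| = 23.2 on the right of ZL, G = L + 23.2·(0.6959, -0.7181) = (56.79, 0.5336). Then cos ∠VLG = LV·LG / (|LV||LG|), giving 111.2°.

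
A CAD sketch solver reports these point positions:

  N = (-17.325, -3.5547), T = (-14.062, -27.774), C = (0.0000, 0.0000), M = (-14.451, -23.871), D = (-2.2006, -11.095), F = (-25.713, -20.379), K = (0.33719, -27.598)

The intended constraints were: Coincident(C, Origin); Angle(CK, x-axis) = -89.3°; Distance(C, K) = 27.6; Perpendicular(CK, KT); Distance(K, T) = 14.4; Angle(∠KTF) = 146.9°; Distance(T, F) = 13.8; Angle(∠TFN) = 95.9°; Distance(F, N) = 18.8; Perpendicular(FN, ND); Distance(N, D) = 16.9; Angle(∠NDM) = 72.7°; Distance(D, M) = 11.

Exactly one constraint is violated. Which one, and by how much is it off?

Distance(D, M) = 11 — off by 6.70.

C = (0.00, 0.00) ✓; CK at -89.30° ✓; |CK| = 27.60 ✓; ∠(CK, KT) = 90.00° ✓; |KT| = 14.40 ✓; ∠KTF = 146.9° ✓; |TF| = 13.80 ✓; ∠TFN = 95.90° ✓; |FN| = 18.80 ✓; ∠(FN, ND) = 90.00° ✓; |ND| = 16.90 ✓; ∠NDM = 72.70° ✓; |DM| = 17.70 ✗.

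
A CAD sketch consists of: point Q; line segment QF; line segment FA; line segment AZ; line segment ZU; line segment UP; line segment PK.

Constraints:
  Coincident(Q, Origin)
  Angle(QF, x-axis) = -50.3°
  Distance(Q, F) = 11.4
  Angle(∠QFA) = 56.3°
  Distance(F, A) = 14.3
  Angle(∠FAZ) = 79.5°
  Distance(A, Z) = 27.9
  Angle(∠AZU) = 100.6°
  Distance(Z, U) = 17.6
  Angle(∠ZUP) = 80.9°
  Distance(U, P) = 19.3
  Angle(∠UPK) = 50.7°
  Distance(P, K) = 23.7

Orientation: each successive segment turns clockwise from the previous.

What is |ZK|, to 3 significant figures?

1.79

∠ZUP = 80.9° gives UP at -93.0° from the x-axis; with |UP| = 19.3, P = (11.7, 0.145). ∠UPK = 50.7° gives PK at 138° from the x-axis; with |PK| = 23.7, K = (-5.79, 16.1). Then |ZK| = |K − Z| = 1.79.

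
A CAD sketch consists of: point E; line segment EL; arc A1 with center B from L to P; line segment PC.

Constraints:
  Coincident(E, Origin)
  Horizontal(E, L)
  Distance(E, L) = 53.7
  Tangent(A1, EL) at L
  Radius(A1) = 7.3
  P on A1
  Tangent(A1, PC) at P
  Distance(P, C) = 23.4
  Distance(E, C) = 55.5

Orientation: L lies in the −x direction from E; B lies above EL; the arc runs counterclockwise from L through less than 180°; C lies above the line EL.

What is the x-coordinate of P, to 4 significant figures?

-46.40

E is at the origin; EL is horizontal with |EL| = 53.7 and L on the −x side, so L = (-53.70, 0.000). Since A1 is tangent to EL there, BL ⟂ EL, so B = L + (0, 7.3) = (-53.70, 7.300). Since BP ⟂ PC (tangency), |BC| = √(7.3² + 23.4²) = 24.51 regardless of where P sits on A1. So C lies on both circle(E, 55.5) and circle(B, 24.51); the above-EL intersection is C = (-46.26, 30.66). P is the foot of the tangent from C: P = (-46.40, 7.258).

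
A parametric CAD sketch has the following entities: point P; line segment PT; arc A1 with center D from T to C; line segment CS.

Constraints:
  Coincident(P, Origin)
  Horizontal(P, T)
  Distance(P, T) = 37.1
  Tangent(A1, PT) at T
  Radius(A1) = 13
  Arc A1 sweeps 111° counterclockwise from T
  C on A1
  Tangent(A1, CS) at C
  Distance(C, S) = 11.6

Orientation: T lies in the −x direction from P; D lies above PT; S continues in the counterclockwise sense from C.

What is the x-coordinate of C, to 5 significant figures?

-24.963

P is at the origin; P and T share the same y with |PT| = 37.1 and T on the −x side, so T = (-37.100, 0.0000). A1 meets PT tangentially, so DT is at right angles to PT, so D = T + (0, 13) = (-37.100, 13.000). On A1, T sits at bearing -90° from D; a 111° counterclockwise sweep puts C at bearing 21°, so C = D + 13.0·(cos 21°, sin 21°) = (-24.963, 17.659). So C.x = -24.963.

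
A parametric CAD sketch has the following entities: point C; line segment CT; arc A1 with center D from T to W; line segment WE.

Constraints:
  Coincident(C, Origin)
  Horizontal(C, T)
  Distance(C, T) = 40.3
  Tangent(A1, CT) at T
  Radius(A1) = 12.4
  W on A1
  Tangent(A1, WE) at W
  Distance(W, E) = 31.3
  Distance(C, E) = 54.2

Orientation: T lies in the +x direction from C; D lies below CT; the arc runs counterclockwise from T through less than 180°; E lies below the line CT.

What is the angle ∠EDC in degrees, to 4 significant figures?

90.53°

C is at the origin; CT is horizontal with |CT| = 40.3 and T on the +x side, so T = (40.30, 0.000). The tangent condition forces DT to be normal to CT, so D = T + (0, -12.4) = (40.30, -12.40). Since DW ⟂ WE (tangency), |DE| = √(12.4² + 31.3²) = 33.67 regardless of where W sits on A1. So E lies on both circle(C, 54.2) and circle(D, 33.67); the below-CT intersection is E = (30.70, -44.67). W is the foot of the tangent from E: W = (27.95, -13.49).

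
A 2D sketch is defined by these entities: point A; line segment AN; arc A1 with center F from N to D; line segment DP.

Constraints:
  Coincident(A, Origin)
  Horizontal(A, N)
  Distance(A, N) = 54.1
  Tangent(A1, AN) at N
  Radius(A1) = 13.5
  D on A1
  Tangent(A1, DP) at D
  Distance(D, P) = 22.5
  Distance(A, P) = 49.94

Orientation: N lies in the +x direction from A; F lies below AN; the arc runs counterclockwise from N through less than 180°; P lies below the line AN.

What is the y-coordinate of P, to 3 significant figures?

-33.5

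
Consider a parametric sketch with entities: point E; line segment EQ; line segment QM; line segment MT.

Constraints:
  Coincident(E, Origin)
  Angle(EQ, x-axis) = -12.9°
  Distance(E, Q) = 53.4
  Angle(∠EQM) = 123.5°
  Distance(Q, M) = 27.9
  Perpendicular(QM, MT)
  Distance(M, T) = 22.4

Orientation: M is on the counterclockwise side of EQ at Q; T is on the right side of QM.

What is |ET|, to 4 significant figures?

88.15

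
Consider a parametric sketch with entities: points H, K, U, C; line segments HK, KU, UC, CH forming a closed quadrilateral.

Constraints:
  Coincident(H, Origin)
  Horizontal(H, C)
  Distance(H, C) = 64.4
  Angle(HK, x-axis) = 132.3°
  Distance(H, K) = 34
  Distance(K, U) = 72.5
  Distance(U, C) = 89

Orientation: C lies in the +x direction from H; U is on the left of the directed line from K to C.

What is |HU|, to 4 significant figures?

83.51

H is at the origin; HC is horizontal with |HC| = 64.4 and C in +x, so C = (64.4, 0). HK runs at 132.3° with |HK| = 34.0, so K = (-22.88, 25.15). U is determined by |KU| = 72.5 and |UC| = 89.0 together: it lies at the intersection of circle(K, 72.5) and circle(C, 89.0). With |KC| = 90.83, the foot of the radical line on KC is 30.75 from K and the perpendicular offset is √(72.5² − 30.75²) = 65.66. Taking the left-of-KC solution: U = (24.84, 79.73).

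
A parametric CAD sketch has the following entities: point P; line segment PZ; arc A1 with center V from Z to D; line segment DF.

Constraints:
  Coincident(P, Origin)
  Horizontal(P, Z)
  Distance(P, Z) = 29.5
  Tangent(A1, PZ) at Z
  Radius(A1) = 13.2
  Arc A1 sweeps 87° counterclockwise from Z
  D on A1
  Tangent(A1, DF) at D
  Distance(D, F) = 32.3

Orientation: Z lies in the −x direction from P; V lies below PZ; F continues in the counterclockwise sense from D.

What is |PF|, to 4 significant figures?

63.03

P is at the origin; P and Z share the same y with |PZ| = 29.5 and Z on the −x side, so Z = (-29.50, 0.000). The tangent condition forces VZ to be normal to PZ, so V = Z + (0, -13.2) = (-29.50, -13.20). On A1, Z sits at bearing 90° from V; an 87° counterclockwise sweep puts D at bearing 177°, so D = V + 13.2·(cos 177°, sin 177°) = (-42.68, -12.51). A1 meets DF tangentially, so VD is at right angles to DF, so DF runs along (−sin 177°, cos 177°); with |DF| = 32.3, F = (-44.37, -44.76). Then |PF| = |F − P| = 63.03.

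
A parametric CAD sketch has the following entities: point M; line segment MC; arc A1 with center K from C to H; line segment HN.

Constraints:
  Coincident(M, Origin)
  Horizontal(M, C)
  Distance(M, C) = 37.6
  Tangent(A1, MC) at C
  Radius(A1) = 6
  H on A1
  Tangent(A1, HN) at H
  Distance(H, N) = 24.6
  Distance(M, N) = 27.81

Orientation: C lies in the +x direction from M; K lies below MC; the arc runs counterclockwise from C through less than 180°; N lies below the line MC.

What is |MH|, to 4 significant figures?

32.98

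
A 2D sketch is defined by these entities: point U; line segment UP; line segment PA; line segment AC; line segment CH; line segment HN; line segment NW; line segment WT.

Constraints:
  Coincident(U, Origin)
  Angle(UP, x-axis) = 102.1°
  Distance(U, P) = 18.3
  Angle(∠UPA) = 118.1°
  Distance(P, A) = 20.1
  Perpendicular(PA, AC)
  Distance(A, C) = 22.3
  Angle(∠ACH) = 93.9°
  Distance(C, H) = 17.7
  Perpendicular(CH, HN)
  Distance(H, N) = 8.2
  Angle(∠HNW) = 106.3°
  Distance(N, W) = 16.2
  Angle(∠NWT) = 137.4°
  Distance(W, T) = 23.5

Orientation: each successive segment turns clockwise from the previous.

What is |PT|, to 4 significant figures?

43.08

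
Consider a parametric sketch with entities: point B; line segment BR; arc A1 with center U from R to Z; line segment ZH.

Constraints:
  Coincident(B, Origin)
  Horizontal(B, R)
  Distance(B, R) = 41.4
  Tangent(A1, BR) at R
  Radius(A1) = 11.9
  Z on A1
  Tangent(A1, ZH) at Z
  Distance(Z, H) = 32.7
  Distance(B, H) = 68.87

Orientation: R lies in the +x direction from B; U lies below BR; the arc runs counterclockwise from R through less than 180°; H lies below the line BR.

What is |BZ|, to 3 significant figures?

37.3

B is at the origin; BR is horizontal with |BR| = 41.4 and R on the +x side, so R = (41.4, 0.00). Since A1 is tangent to BR there, UR ⟂ BR, so U = R + (0, -11.9) = (41.4, -11.9). Since UZ ⟂ ZH (tangency), |UH| = √(11.9² + 32.7²) = 34.8 regardless of where Z sits on A1. So H lies on both circle(B, 68.87) and circle(U, 34.8); the below-BR intersection is H = (52.1, -45.0). Z is the foot of the tangent from H: Z = (32.0, -19.2).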